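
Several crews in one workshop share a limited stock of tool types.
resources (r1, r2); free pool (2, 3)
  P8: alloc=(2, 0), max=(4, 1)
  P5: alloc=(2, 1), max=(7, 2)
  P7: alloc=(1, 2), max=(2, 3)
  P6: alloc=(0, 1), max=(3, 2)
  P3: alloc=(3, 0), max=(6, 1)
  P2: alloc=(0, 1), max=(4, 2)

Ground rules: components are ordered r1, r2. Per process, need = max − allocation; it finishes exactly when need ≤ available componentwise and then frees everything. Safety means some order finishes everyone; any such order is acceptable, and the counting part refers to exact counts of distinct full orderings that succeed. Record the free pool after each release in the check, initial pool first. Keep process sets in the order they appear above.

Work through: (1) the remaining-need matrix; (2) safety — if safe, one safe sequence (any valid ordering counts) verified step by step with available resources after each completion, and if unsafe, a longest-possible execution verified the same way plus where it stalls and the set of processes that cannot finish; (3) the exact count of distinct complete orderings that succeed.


(1) Remaining need (order r1, r2):
  P8: (2, 1)
  P5: (5, 1)
  P7: (1, 1)
  P6: (3, 1)
  P3: (3, 1)
  P2: (4, 1)
(2) SAFE — a valid safe sequence is P8, P7, P2, P6, P5, P3.
Key observation: the first exact fit in this order is P8 — it needs (2, 1) with (2, 3) free, meeting a requested resource to the last unit.
Verifying each step:
  pool = (2, 3)
  P8 needs (2, 1) <= (2, 3) -> finishes; pool += (2, 0) = (4, 3)
  P7 needs (1, 1) <= (4, 3) -> finishes; pool += (1, 2) = (5, 5)
  P2 needs (4, 1) <= (5, 5) -> finishes; pool += (0, 1) = (5, 6)
  P6 needs (3, 1) <= (5, 6) -> finishes; pool += (0, 1) = (5, 7)
  P5 needs (5, 1) <= (5, 7) -> finishes; pool += (2, 1) = (7, 8)
  P3 needs (3, 1) <= (7, 8) -> finishes; pool += (3, 0) = (10, 8)
(3) The exact count: 140 of the possible complete orderings are safe sequences.


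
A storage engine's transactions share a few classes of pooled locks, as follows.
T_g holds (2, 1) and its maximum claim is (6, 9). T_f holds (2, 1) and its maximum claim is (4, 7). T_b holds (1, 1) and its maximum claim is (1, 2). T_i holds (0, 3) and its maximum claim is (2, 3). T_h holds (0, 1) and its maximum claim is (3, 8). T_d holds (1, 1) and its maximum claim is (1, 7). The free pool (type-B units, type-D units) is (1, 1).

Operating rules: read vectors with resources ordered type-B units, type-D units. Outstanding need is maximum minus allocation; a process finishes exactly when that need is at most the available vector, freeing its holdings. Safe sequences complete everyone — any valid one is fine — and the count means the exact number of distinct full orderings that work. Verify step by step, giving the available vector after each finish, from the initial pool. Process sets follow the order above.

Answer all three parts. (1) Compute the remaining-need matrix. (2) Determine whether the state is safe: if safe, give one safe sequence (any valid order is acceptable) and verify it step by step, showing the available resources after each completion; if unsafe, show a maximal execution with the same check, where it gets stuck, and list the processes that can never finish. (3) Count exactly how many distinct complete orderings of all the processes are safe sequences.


(1) Outstanding need per process (order type-B units, type-D units):
  T_g: (4, 8)
  T_f: (2, 6)
  T_b: (0, 1)
  T_i: (2, 0)
  T_h: (3, 7)
  T_d: (0, 6)
(2) UNSAFE.
Key observation: T_b, T_i can finish, but then (2, 5) is all there is, and the blocked group's type-D units demands exceed it.
The run T_b, T_i cannot be extended any further. Check, step by step:
  pool = (1, 1)
  run T_b (needs (0, 1), free (1, 1)); after release of (1, 1) the pool is (2, 2)
  run T_i (needs (2, 0), free (2, 2)); after release of (0, 3) the pool is (2, 5)
  blocked: T_g wants (4, 8), pool (2, 5) — not enough type-B units and type-D units
  blocked: T_f wants (2, 6), pool (2, 5) — not enough type-D units
  blocked: T_h wants (3, 7), pool (2, 5) — not enough type-B units and type-D units
  blocked: T_d wants (0, 6), pool (2, 5) — not enough type-D units
Permanently blocked: T_g, T_f, T_h and T_d.
(3) The exact count: 0 of the possible complete orderings are safe sequences.


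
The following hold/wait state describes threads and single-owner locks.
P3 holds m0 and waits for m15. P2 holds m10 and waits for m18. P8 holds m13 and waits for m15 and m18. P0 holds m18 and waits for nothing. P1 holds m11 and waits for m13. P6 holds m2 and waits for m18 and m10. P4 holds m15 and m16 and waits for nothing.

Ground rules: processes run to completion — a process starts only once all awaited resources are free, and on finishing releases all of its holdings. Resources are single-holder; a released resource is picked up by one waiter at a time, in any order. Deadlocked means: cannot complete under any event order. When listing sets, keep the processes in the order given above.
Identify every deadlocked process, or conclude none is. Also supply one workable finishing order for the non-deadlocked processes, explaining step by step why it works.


Nothing here is deadlocked.
Key observation: every chain of waits terminates; starting from the processes that wait on nothing, all the rest unlock in turn.
One completion order for the rest: P0, P4, P2, P3, P6, P8, P1.
Walking it through:
  P0 waits on nothing -> runs at once and releases m18
  P4 waits on nothing -> runs at once and releases m15 and m16
  P2: everything it awaited (m18) is free; runs, freeing m10
  P3: everything it awaited (m15) is free; runs, freeing m0
  P6: everything it awaited (m18 and m10) is free; runs, freeing m2
  P8: everything it awaited (m15 and m18) is free; runs, freeing m13
  P1: everything it awaited (m13) is free; runs, freeing m11


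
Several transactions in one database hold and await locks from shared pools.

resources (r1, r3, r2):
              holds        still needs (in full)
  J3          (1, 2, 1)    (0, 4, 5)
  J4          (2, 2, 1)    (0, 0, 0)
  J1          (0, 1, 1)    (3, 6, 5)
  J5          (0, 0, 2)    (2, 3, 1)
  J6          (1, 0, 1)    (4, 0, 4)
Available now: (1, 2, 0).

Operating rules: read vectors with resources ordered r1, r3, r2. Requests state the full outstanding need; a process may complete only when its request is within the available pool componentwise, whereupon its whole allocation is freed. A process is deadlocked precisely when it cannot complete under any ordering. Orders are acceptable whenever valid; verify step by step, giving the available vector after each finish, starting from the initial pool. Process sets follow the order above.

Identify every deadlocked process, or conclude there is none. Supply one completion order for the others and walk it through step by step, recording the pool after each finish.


Deadlocked set: J3, J1 and J6.
Key observation: r2 is the bottleneck — with J4, J5 done the pool holds (3, 4, 3), short of every remaining need.
The rest can finish in the order J4, J5. Verifying each step:
  pool = (1, 2, 0)
  J4 needs (0, 0, 0) <= (1, 2, 0) -> finishes; pool += (2, 2, 1) = (3, 4, 1)
  J5 needs (2, 3, 1) <= (3, 4, 1) -> finishes; pool += (0, 0, 2) = (3, 4, 3)
None of the blocked processes ever fits:
  J3 cannot run: need (0, 4, 5) vs free (3, 4, 3) (insufficient r2)
  J1 cannot run: need (3, 6, 5) vs free (3, 4, 3) (insufficient r3 and r2)
  J6 cannot run: need (4, 0, 4) vs free (3, 4, 3) (insufficient r1 and r2)


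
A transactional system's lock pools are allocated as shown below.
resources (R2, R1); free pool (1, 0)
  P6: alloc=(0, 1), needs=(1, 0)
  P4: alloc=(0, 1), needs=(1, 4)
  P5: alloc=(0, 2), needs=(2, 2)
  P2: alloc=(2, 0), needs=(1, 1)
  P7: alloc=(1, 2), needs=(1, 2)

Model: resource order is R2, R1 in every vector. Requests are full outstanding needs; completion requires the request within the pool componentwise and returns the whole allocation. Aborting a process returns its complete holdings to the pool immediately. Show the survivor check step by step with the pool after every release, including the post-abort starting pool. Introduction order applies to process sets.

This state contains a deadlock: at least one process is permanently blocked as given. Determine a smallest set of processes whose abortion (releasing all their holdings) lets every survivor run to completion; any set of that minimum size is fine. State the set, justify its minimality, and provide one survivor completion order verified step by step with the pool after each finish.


Minimum abort set: P4.
Key observation: P7 was stuck for good until P4 gave back (0, 1); in the order shown it finishes at step 2.
No smaller set exists: with zero aborts the deadlock remains.
The survivors complete as P6, P7, P2, P5. Step-by-step check (starting from the post-abort pool):
  pool = (1, 1)
  P6 needs (1, 0) <= (1, 1) -> finishes; pool += (0, 1) = (1, 2)
  P7 needs (1, 2) <= (1, 2) -> finishes; pool += (1, 2) = (2, 4)
  P2 needs (1, 1) <= (2, 4) -> finishes; pool += (2, 0) = (4, 4)
  P5 needs (2, 2) <= (4, 4) -> finishes; pool += (0, 2) = (4, 6)


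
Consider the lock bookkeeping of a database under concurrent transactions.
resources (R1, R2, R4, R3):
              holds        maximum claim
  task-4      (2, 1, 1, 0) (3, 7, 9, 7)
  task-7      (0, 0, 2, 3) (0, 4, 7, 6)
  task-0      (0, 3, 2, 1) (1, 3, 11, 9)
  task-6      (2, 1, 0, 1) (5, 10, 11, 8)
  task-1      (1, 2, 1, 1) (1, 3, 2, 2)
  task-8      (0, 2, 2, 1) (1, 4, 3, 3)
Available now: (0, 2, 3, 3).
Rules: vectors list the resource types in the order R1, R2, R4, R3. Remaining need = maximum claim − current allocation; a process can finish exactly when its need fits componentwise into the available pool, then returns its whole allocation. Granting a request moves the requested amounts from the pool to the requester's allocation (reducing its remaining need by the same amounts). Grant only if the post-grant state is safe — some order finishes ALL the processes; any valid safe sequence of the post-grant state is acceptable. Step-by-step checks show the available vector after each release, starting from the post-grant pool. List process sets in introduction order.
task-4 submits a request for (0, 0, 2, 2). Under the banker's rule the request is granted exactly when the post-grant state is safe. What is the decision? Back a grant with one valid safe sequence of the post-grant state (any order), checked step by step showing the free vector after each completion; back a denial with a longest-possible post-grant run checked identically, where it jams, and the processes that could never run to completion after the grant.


DENY. Granting would leave the state unsafe.
Key observation: R4 is the bottleneck — with task-1, task-8 done the pool holds (1, 6, 4, 3), short of every remaining need.
Pretend the grant happened; the run task-1, task-8 goes as far as possible. Step-by-step check:
  pool = (0, 2, 1, 1)
  task-1 needs (0, 1, 1, 1) <= (0, 2, 1, 1) -> finishes; pool += (1, 2, 1, 1) = (1, 4, 2, 2)
  task-8 needs (1, 2, 1, 2) <= (1, 4, 2, 2) -> finishes; pool += (0, 2, 2, 1) = (1, 6, 4, 3)
  blocked: task-4 wants (1, 6, 6, 5), pool (1, 6, 4, 3) — not enough R4 and R3
  blocked: task-7 wants (0, 4, 5, 3), pool (1, 6, 4, 3) — not enough R4
  blocked: task-0 wants (1, 0, 9, 8), pool (1, 6, 4, 3) — not enough R4 and R3
  blocked: task-6 wants (3, 9, 11, 7), pool (1, 6, 4, 3) — not enough R1, R2, R4 and R3
Post-grant, the permanently blocked set is task-4, task-7, task-0 and task-6.


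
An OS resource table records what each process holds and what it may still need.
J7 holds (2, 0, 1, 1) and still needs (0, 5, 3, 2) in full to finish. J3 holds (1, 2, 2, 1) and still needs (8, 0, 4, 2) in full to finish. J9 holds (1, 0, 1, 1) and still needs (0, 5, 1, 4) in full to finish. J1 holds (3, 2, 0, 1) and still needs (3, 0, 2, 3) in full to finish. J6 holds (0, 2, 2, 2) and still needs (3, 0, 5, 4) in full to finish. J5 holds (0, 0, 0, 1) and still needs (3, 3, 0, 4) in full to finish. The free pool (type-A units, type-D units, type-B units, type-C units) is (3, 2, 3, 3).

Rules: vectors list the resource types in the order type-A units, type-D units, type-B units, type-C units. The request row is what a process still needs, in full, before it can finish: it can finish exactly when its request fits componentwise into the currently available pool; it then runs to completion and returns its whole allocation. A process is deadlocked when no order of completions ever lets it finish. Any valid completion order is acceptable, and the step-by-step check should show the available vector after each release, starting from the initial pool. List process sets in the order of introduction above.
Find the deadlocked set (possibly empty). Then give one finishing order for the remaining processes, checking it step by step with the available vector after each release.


Deadlocked set: J7, J3, J9 and J6.
Key observation: after J1, J5 the pool peaks at (6, 4, 3, 5), and each blocked process is short somewhere: J7 on type-D units; J3 on type-A units, type-B units; J9 on type-D units; J6 on type-B units.
One completion order for the rest: J1, J5. Step-by-step check:
  pool = (3, 2, 3, 3)
  run J1 (needs (3, 0, 2, 3), free (3, 2, 3, 3)); after release of (3, 2, 0, 1) the pool is (6, 4, 3, 4)
  run J5 (needs (3, 3, 0, 4), free (6, 4, 3, 4)); after release of (0, 0, 0, 1) the pool is (6, 4, 3, 5)
None of the blocked processes ever fits:
  blocked: J7 wants (0, 5, 3, 2), pool (6, 4, 3, 5) — not enough type-D units
  blocked: J3 wants (8, 0, 4, 2), pool (6, 4, 3, 5) — not enough type-A units and type-B units
  blocked: J9 wants (0, 5, 1, 4), pool (6, 4, 3, 5) — not enough type-D units
  blocked: J6 wants (3, 0, 5, 4), pool (6, 4, 3, 5) — not enough type-B units


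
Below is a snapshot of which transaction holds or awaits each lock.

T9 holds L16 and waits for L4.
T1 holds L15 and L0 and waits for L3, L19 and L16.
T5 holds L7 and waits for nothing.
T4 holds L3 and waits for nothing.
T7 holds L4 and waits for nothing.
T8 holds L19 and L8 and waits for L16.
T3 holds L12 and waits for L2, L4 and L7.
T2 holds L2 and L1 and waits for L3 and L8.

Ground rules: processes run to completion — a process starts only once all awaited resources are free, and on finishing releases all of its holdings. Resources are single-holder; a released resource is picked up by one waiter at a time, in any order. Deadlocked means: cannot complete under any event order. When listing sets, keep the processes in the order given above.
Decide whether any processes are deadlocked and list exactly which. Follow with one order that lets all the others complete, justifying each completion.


Nothing here is deadlocked.
Key observation: there is no circular wait here — follow any chain and it reaches a process that is free to run now.
The rest can finish in the order T7, T9, T5, T8, T4, T2, T3, T1.
Verifying each step:
  T7 waits on nothing -> runs at once and releases L4
  T9 waits on L4 — all released -> runs and releases L16
  T5 waits on nothing -> runs at once and releases L7
  T8 waits on L16 — all released -> runs and releases L19 and L8
  T4 waits on nothing -> runs at once and releases L3
  T2 waits on L3 and L8 — all released -> runs and releases L2 and L1
  T3 waits on L2, L4 and L7 — all released -> runs and releases L12
  T1 waits on L3, L19 and L16 — all released -> runs and releases L15 and L0


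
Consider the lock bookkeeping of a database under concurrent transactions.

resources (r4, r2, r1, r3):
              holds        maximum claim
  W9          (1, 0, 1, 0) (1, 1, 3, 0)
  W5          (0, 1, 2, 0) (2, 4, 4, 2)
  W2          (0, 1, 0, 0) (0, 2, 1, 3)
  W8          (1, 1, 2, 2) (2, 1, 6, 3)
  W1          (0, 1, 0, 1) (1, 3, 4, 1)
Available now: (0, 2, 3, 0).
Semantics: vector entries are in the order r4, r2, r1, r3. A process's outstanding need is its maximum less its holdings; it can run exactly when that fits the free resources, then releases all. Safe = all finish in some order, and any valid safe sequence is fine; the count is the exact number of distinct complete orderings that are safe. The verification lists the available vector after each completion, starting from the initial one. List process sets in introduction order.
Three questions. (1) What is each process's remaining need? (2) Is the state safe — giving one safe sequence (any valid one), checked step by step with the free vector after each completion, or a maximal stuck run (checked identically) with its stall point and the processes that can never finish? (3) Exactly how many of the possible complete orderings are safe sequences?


(1) Outstanding need per process (order r4, r2, r1, r3):
  W9: (0, 1, 2, 0)
  W5: (2, 3, 2, 2)
  W2: (0, 1, 1, 3)
  W8: (1, 0, 4, 1)
  W1: (1, 2, 4, 0)
(2) The state is SAFE; one workable sequence: W9, W1, W8, W5, W2.
Key observation: the first exact fit in this order is W1 — it needs (1, 2, 4, 0) with (1, 2, 4, 0) free, meeting a requested resource to the last unit.
Step-by-step check:
  pool = (0, 2, 3, 0)
  run W9 (needs (0, 1, 2, 0), free (0, 2, 3, 0)); after release of (1, 0, 1, 0) the pool is (1, 2, 4, 0)
  run W1 (needs (1, 2, 4, 0), free (1, 2, 4, 0)); after release of (0, 1, 0, 1) the pool is (1, 3, 4, 1)
  run W8 (needs (1, 0, 4, 1), free (1, 3, 4, 1)); after release of (1, 1, 2, 2) the pool is (2, 4, 6, 3)
  run W5 (needs (2, 3, 2, 2), free (2, 4, 6, 3)); after release of (0, 1, 2, 0) the pool is (2, 5, 8, 3)
  run W2 (needs (0, 1, 1, 3), free (2, 5, 8, 3)); after release of (0, 1, 0, 0) the pool is (2, 6, 8, 3)
(3) Exactly 2 of the possible complete orderings are safe sequences.


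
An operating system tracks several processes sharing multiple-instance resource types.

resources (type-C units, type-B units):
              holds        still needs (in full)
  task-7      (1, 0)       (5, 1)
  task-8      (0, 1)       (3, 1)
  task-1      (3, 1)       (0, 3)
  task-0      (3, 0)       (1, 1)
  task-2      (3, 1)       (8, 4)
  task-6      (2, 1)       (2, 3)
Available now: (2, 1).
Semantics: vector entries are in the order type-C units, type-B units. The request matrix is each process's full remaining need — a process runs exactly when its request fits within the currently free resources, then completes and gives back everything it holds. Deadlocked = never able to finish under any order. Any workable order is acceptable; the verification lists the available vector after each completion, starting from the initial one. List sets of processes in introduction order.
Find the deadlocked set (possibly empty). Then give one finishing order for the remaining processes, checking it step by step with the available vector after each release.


Deadlocked: task-1, task-2 and task-6.
Key observation: even finishing task-0, task-7, task-8 leaves just (6, 2) free — too little type-B units for any of the remaining processes.
The rest can finish in the order task-0, task-7, task-8. Check, step by step:
  pool = (2, 1)
  task-0 needs (1, 1) <= (2, 1) -> finishes; pool += (3, 0) = (5, 1)
  task-7 needs (5, 1) <= (5, 1) -> finishes; pool += (1, 0) = (6, 1)
  task-8 needs (3, 1) <= (6, 1) -> finishes; pool += (0, 1) = (6, 2)
The blocked processes can never fit:
  blocked: task-1 wants (0, 3), pool (6, 2) — not enough type-B units
  blocked: task-2 wants (8, 4), pool (6, 2) — not enough type-C units and type-B units
  blocked: task-6 wants (2, 3), pool (6, 2) — not enough type-B units


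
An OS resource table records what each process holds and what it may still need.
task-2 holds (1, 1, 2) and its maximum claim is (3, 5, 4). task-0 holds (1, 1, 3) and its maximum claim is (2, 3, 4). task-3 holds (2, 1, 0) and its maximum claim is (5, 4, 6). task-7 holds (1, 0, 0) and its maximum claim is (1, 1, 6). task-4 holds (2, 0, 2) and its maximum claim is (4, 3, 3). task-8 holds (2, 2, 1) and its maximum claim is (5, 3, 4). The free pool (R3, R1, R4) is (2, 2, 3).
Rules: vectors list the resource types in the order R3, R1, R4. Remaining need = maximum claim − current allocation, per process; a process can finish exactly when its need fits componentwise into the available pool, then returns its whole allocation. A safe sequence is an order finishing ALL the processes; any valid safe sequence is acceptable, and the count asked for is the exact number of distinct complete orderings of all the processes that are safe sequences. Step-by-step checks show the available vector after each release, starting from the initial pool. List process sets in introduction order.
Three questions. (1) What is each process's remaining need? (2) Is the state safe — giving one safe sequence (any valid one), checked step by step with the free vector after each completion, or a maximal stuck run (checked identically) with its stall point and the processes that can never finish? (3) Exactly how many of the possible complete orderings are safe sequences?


(1) Outstanding need per process (order R3, R1, R4):
  task-2: (2, 4, 2)
  task-0: (1, 2, 1)
  task-3: (3, 3, 6)
  task-7: (0, 1, 6)
  task-4: (2, 3, 1)
  task-8: (3, 1, 3)
(2) SAFE. One safe sequence: task-0, task-8, task-4, task-3, task-2, task-7.
Key observation: the first exact fit in this order is task-0 — it needs (1, 2, 1) with (2, 2, 3) free, meeting a requested resource to the last unit.
Verifying each step:
  pool = (2, 2, 3)
  task-0: need (1, 2, 1) fits (2, 2, 3); releases (1, 1, 3), pool now (3, 3, 6)
  task-8: need (3, 1, 3) fits (3, 3, 6); releases (2, 2, 1), pool now (5, 5, 7)
  task-4: need (2, 3, 1) fits (5, 5, 7); releases (2, 0, 2), pool now (7, 5, 9)
  task-3: need (3, 3, 6) fits (7, 5, 9); releases (2, 1, 0), pool now (9, 6, 9)
  task-2: need (2, 4, 2) fits (9, 6, 9); releases (1, 1, 2), pool now (10, 7, 11)
  task-7: need (0, 1, 6) fits (10, 7, 11); releases (1, 0, 0), pool now (11, 7, 11)
(3) Exactly 80 of the possible complete orderings are safe sequences.


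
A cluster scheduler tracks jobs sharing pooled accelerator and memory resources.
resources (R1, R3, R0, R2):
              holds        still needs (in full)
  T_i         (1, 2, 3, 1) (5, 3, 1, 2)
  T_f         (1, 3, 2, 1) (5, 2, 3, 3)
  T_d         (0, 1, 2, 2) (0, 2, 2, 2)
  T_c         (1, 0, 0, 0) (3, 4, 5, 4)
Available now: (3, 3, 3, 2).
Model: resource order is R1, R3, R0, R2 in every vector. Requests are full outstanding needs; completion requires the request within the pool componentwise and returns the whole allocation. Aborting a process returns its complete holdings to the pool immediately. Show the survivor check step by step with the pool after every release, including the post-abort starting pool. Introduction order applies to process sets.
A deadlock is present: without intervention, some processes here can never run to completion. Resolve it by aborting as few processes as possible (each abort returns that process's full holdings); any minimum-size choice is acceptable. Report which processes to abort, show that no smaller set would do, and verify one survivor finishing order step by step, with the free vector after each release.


Minimum abort set: T_f.
Key observation: aborting T_f returns (1, 3, 2, 1), and T_i — hopeless before — runs at step 3 with the returned capacity in the pool.
Minimality: the empty abort set fails — the state is deadlocked as it stands.
Survivors finish in the order: T_d, T_c, T_i. Verifying each step (pool after the aborts first):
  pool = (4, 6, 5, 3)
  run T_d (needs (0, 2, 2, 2), free (4, 6, 5, 3)); after release of (0, 1, 2, 2) the pool is (4, 7, 7, 5)
  run T_c (needs (3, 4, 5, 4), free (4, 7, 7, 5)); after release of (1, 0, 0, 0) the pool is (5, 7, 7, 5)
  run T_i (needs (5, 3, 1, 2), free (5, 7, 7, 5)); after release of (1, 2, 3, 1) the pool is (6, 9, 10, 6)


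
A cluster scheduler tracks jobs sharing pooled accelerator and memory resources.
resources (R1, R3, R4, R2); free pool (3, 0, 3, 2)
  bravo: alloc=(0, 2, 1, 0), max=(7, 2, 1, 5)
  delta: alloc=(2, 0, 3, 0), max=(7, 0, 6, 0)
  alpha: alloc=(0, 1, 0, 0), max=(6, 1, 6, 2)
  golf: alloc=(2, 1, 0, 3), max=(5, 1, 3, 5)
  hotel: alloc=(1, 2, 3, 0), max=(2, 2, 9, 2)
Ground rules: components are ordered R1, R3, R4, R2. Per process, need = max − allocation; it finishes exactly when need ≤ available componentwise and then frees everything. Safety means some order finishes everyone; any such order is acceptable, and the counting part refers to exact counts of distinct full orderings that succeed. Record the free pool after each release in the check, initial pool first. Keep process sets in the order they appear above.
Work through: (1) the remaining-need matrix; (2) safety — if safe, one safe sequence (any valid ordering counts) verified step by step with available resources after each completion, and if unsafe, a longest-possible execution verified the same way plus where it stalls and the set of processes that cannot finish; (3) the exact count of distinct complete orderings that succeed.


(1) Remaining need (order R1, R3, R4, R2):
  bravo: (7, 0, 0, 5)
  delta: (5, 0, 3, 0)
  alpha: (6, 0, 6, 2)
  golf: (3, 0, 3, 2)
  hotel: (1, 0, 6, 2)
(2) SAFE. One safe sequence: golf, delta, alpha, hotel, bravo.
Key observation: reading the order forward, golf is the first process whose need (3, 0, 3, 2) meets the free pool (3, 0, 3, 2) exactly on a resource it requests.
Step-by-step check:
  pool = (3, 0, 3, 2)
  golf: need (3, 0, 3, 2) fits (3, 0, 3, 2); releases (2, 1, 0, 3), pool now (5, 1, 3, 5)
  delta: need (5, 0, 3, 0) fits (5, 1, 3, 5); releases (2, 0, 3, 0), pool now (7, 1, 6, 5)
  alpha: need (6, 0, 6, 2) fits (7, 1, 6, 5); releases (0, 1, 0, 0), pool now (7, 2, 6, 5)
  hotel: need (1, 0, 6, 2) fits (7, 2, 6, 5); releases (1, 2, 3, 0), pool now (8, 4, 9, 5)
  bravo: need (7, 0, 0, 5) fits (8, 4, 9, 5); releases (0, 2, 1, 0), pool now (8, 6, 10, 5)
(3) The exact count: 6 of the possible complete orderings are safe sequences.


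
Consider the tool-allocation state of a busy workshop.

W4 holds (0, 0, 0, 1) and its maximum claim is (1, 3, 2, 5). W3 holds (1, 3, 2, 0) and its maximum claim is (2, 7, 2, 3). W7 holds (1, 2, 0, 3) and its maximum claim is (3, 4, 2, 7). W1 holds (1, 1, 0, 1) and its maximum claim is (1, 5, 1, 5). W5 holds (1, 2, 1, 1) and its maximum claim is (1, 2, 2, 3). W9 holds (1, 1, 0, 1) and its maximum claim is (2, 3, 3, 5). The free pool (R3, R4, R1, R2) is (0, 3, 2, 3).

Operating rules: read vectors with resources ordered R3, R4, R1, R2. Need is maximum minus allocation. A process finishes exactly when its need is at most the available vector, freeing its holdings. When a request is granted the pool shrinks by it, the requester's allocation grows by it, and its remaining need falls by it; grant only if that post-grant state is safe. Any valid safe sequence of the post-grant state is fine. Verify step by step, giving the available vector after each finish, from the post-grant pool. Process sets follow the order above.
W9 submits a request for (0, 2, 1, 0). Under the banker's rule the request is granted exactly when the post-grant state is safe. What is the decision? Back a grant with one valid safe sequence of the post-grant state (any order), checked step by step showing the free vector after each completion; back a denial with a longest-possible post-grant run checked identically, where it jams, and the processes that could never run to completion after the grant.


GRANT. The post-grant state is safe; one safe sequence: W5, W9, W4, W3, W7, W1.
Key observation: with (0, 1, 1, 3) left after the transfer, W5 can run at once — the state stays safe.
Verifying the post-grant state step by step:
  pool = (0, 1, 1, 3)
  run W5 (needs (0, 0, 1, 2), free (0, 1, 1, 3)); after release of (1, 2, 1, 1) the pool is (1, 3, 2, 4)
  run W9 (needs (1, 0, 2, 4), free (1, 3, 2, 4)); after release of (1, 3, 1, 1) the pool is (2, 6, 3, 5)
  run W4 (needs (1, 3, 2, 4), free (2, 6, 3, 5)); after release of (0, 0, 0, 1) the pool is (2, 6, 3, 6)
  run W3 (needs (1, 4, 0, 3), free (2, 6, 3, 6)); after release of (1, 3, 2, 0) the pool is (3, 9, 5, 6)
  run W7 (needs (2, 2, 2, 4), free (3, 9, 5, 6)); after release of (1, 2, 0, 3) the pool is (4, 11, 5, 9)
  run W1 (needs (0, 4, 1, 4), free (4, 11, 5, 9)); after release of (1, 1, 0, 1) the pool is (5, 12, 5, 10)


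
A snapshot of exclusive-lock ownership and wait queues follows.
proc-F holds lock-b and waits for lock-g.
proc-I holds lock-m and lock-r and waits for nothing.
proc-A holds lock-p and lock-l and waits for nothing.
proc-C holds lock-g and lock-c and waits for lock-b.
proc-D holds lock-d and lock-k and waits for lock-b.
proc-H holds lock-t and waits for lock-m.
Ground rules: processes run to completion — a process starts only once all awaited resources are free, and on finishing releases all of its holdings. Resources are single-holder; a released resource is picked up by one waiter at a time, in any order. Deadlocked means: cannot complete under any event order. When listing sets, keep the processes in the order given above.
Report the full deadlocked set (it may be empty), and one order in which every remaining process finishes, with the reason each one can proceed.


Deadlocked set: proc-F, proc-C and proc-D.
Key observation: along proc-F -> proc-C -> proc-F, each member waits on what the next one holds — a deadlock; proc-D waits into the deadlock from upstream.
One completion order for the rest: proc-I, proc-A, proc-H.
Walking it through:
  run proc-I (it waits on nothing); releases lock-m and lock-r
  run proc-A (it waits on nothing); releases lock-p and lock-l
  run proc-H (all its waits — lock-m — are resolved); releases lock-t


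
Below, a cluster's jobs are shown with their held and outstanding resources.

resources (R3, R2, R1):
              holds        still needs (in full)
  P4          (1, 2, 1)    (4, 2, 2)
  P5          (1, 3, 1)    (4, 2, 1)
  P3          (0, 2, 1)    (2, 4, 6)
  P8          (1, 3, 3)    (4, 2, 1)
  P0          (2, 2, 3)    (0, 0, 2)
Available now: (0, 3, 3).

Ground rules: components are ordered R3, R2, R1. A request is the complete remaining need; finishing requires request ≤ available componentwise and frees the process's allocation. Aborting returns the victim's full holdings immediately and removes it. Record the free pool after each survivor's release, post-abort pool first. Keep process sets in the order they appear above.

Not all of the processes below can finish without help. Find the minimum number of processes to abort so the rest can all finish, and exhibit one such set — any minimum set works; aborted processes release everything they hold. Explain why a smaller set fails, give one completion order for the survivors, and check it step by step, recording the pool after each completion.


Minimum abort set: P4 and P5.
Key observation: P8 was stuck for good until P4 and P5 gave back (2, 5, 2); in the order shown it finishes at step 3.
Why nothing smaller works — every single abort fails: P4 alone leaves P5 blocked (short on R3); P5 alone leaves P4 blocked (short on R3); P3 alone leaves P4 blocked (short on R3); P8 alone leaves P4 blocked (short on R3); P0 alone leaves P4 blocked (short on R3).
Survivors finish in the order: P0, P3, P8. Walking it through (pool after the aborts first):
  pool = (2, 8, 5)
  run P0 (needs (0, 0, 2), free (2, 8, 5)); after release of (2, 2, 3) the pool is (4, 10, 8)
  run P3 (needs (2, 4, 6), free (4, 10, 8)); after release of (0, 2, 1) the pool is (4, 12, 9)
  run P8 (needs (4, 2, 1), free (4, 12, 9)); after release of (1, 3, 3) the pool is (5, 15, 12)


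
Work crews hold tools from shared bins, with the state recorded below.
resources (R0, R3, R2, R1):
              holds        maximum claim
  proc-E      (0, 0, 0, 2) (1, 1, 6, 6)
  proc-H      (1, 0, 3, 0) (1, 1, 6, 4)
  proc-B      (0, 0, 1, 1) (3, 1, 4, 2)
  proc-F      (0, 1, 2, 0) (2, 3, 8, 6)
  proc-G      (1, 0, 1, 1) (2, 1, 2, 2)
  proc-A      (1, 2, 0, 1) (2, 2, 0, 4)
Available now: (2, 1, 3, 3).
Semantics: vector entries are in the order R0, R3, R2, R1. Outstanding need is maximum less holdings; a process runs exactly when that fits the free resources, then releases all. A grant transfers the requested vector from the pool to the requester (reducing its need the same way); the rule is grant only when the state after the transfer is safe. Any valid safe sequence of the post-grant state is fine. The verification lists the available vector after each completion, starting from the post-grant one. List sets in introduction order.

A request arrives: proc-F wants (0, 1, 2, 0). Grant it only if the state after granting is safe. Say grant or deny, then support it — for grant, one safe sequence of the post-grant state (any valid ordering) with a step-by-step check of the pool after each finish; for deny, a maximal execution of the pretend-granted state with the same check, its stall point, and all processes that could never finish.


DENY. Granting would leave the state unsafe.
Key observation: even finishing proc-A, proc-G leaves just (4, 2, 2, 5) free — too little R2 for any of the remaining processes.
Pretend the grant happened; the run proc-A, proc-G goes as far as possible. Verifying each step:
  pool = (2, 0, 1, 3)
  proc-A needs (1, 0, 0, 3) <= (2, 0, 1, 3) -> finishes; pool += (1, 2, 0, 1) = (3, 2, 1, 4)
  proc-G needs (1, 1, 1, 1) <= (3, 2, 1, 4) -> finishes; pool += (1, 0, 1, 1) = (4, 2, 2, 5)
  proc-E still needs (1, 1, 6, 4) but only (4, 2, 2, 5) is free — short on R2
  proc-H still needs (0, 1, 3, 4) but only (4, 2, 2, 5) is free — short on R2
  proc-B still needs (3, 1, 3, 1) but only (4, 2, 2, 5) is free — short on R2
  proc-F still needs (2, 1, 4, 6) but only (4, 2, 2, 5) is free — short on R2 and R1
Processes that could never finish after the grant: proc-E, proc-H, proc-B and proc-F.


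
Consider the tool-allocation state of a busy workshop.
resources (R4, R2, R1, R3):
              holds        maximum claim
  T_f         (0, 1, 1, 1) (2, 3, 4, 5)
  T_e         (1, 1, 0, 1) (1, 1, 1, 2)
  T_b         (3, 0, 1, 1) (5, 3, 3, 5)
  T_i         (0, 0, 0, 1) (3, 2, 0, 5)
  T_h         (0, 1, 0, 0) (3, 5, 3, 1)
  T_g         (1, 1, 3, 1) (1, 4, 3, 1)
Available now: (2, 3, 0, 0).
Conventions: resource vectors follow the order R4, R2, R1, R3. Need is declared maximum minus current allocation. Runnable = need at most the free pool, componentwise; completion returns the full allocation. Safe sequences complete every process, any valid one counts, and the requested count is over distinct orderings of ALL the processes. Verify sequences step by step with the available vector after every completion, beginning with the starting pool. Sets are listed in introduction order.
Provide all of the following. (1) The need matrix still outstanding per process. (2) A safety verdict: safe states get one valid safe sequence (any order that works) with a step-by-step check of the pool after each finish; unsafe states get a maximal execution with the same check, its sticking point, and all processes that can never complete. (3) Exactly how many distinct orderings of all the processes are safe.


(1) Remaining need (order R4, R2, R1, R3):
  T_f: (2, 2, 3, 4)
  T_e: (0, 0, 1, 1)
  T_b: (2, 3, 2, 4)
  T_i: (3, 2, 0, 4)
  T_h: (3, 4, 3, 1)
  T_g: (0, 3, 0, 0)
(2) UNSAFE.
Key observation: even finishing T_g, T_h, T_e leaves just (4, 6, 3, 2) free — too little R3 for any of the remaining processes.
A maximal execution: T_g, T_h, T_e — then nothing else fits. Step-by-step check:
  pool = (2, 3, 0, 0)
  T_g needs (0, 3, 0, 0) <= (2, 3, 0, 0) -> finishes; pool += (1, 1, 3, 1) = (3, 4, 3, 1)
  T_h needs (3, 4, 3, 1) <= (3, 4, 3, 1) -> finishes; pool += (0, 1, 0, 0) = (3, 5, 3, 1)
  T_e needs (0, 0, 1, 1) <= (3, 5, 3, 1) -> finishes; pool += (1, 1, 0, 1) = (4, 6, 3, 2)
  blocked: T_f wants (2, 2, 3, 4), pool (4, 6, 3, 2) — not enough R3
  blocked: T_b wants (2, 3, 2, 4), pool (4, 6, 3, 2) — not enough R3
  blocked: T_i wants (3, 2, 0, 4), pool (4, 6, 3, 2) — not enough R3
Never able to finish: T_f, T_b and T_i.
(3) Precisely 0 of the possible complete orderings are safe sequences.


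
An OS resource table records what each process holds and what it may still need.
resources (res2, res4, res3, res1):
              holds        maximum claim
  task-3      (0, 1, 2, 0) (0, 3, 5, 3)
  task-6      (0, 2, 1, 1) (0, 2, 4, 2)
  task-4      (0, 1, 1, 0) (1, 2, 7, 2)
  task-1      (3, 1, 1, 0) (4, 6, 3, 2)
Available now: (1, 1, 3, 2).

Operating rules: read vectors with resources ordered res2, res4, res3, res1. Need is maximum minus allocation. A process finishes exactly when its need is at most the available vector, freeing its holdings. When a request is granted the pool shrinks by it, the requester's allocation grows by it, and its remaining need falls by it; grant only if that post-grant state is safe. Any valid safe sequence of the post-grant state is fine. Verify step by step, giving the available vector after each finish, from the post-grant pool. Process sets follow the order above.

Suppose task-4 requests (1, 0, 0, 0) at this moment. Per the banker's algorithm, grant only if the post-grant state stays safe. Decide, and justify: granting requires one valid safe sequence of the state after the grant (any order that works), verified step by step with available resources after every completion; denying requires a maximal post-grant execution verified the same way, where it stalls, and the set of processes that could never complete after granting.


GRANT — the state after the grant stays safe, e.g. via task-6, task-3, task-4, task-1.
Key observation: even at the reduced pool (0, 1, 3, 2), task-6 fits immediately, so safety survives the grant.
Verifying the post-grant state step by step:
  pool = (0, 1, 3, 2)
  task-6: need (0, 0, 3, 1) fits (0, 1, 3, 2); releases (0, 2, 1, 1), pool now (0, 3, 4, 3)
  task-3: need (0, 2, 3, 3) fits (0, 3, 4, 3); releases (0, 1, 2, 0), pool now (0, 4, 6, 3)
  task-4: need (0, 1, 6, 2) fits (0, 4, 6, 3); releases (1, 1, 1, 0), pool now (1, 5, 7, 3)
  task-1: need (1, 5, 2, 2) fits (1, 5, 7, 3); releases (3, 1, 1, 0), pool now (4, 6, 8, 3)


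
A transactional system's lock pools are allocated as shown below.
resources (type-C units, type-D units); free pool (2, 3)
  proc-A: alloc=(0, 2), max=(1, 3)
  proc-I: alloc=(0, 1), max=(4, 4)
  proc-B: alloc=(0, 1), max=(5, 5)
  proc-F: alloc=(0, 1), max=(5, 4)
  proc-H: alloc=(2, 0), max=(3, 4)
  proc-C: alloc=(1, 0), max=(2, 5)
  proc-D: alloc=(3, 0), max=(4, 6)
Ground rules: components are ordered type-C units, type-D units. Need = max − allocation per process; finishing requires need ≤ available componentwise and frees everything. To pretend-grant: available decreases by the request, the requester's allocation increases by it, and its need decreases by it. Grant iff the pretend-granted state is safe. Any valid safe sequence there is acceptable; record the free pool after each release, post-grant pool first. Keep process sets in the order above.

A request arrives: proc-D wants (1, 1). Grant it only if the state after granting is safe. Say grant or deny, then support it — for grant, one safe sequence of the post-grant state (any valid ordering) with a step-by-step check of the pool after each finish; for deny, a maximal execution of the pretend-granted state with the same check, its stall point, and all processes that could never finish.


DENY. Granting would leave the state unsafe.
Key observation: after proc-A, proc-H the pool peaks at (3, 4), and each blocked process is short somewhere: proc-I on type-C units; proc-B on type-C units; proc-F on type-C units; proc-C on type-D units; proc-D on type-D units.
Pretend the grant happened; the run proc-A, proc-H goes as far as possible. Step-by-step check:
  pool = (1, 2)
  run proc-A (needs (1, 1), free (1, 2)); after release of (0, 2) the pool is (1, 4)
  run proc-H (needs (1, 4), free (1, 4)); after release of (2, 0) the pool is (3, 4)
  blocked: proc-I wants (4, 3), pool (3, 4) — not enough type-C units
  blocked: proc-B wants (5, 4), pool (3, 4) — not enough type-C units
  blocked: proc-F wants (5, 3), pool (3, 4) — not enough type-C units
  blocked: proc-C wants (1, 5), pool (3, 4) — not enough type-D units
  blocked: proc-D wants (0, 5), pool (3, 4) — not enough type-D units
Processes that could never finish after the grant: proc-I, proc-B, proc-F, proc-C and proc-D.
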